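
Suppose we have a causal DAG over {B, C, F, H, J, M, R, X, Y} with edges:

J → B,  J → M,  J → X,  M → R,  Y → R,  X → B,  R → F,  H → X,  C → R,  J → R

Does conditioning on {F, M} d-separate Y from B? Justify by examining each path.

We examine all 4 paths between Y and B:
Path 1: Y → R ← M ← J → X → B
  M is a chain here and M is conditioned on, so the path is blocked at M.
Path 2: Y → R ← M ← J → B
  M is a chain here and M is conditioned on, so the path is blocked at M.
Path 3: Y → R ← J → X → B
  R is a collider and its descendant F is conditioned on, which opens it; J is a fork and J is not conditioned on; X is a chain and X is not conditioned on — no node blocks this path, so it is active.
Path 4: Y → R ← J → B
  R is a collider and its descendant F is conditioned on, which opens it; J is a fork and J is not conditioned on — no node blocks this path, so it is active.
Because an active path exists, Y and B are not d-separated.

No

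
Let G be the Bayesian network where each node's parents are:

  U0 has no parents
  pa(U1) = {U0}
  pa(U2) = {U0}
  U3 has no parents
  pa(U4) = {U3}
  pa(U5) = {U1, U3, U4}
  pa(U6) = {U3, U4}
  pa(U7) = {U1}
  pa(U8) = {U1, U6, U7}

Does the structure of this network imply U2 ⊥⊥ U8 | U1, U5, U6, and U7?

Yes

Enumerating the 6 paths from U2 to U8 and testing each for blocking by {U1, U5, U6, U7}:
Path 1: U2 ← U0 → U1 → U8
  U1 is a chain here and U1 is conditioned on, so the path is blocked at U1.
Path 2: U2 ← U0 → U1 → U5 ← U4 → U6 → U8
  U1 is a chain here and U1 is conditioned on, so the path is blocked at U1.
Path 3: U2 ← U0 → U1 → U5 ← U4 ← U3 → U6 → U8
  U1 is a chain here and U1 is conditioned on, so the path is blocked at U1.
Path 4: U2 ← U0 → U1 → U5 ← U3 → U6 → U8
  U1 is a chain here and U1 is conditioned on, so the path is blocked at U1.
Path 5: U2 ← U0 → U1 → U5 ← U3 → U4 → U6 → U8
  U1 is a chain here and U1 is conditioned on, so the path is blocked at U1.
Path 6: U2 ← U0 → U1 → U7 → U8
  U1 is a chain here and U1 is conditioned on, so the path is blocked at U1.
Every path is blocked, so U2 and U8 are d-separated given {U1, U5, U6, U7}.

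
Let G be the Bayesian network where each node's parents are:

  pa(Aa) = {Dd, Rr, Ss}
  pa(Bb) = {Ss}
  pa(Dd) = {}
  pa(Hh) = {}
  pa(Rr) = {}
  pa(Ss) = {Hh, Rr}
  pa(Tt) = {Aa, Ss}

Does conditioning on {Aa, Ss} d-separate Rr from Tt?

Enumerating the 4 paths from Rr to Tt and testing each for blocking by {Aa, Ss}:
Path 1: Rr → Ss → Tt
  Ss is a chain here and Ss is conditioned on, so the path is blocked at Ss.
Path 2: Rr → Ss → Aa → Tt
  Ss is a chain here and Ss is conditioned on, so the path is blocked at Ss.
Path 3: Rr → Aa → Tt
  Aa is a chain here and Aa is conditioned on, so the path is blocked at Aa.
Path 4: Rr → Aa ← Ss → Tt
  Ss is a fork here and Ss is conditioned on, so the path is blocked at Ss.
Since every path is blocked, d-separation holds.

Yes — Rr and Tt are d-separated given {Aa, Ss}.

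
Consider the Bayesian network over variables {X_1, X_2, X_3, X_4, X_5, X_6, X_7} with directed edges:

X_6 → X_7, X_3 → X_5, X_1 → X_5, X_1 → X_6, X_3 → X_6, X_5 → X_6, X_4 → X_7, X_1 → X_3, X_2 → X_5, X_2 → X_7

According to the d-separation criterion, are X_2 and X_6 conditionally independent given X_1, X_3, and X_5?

6 paths connect X_2 and X_6; each must be blocked for d-separation to hold:
  1. X_2 → X_5 ← X_1 → X_6 — X_5:collider[open]; X_1:fork[blocks] ⇒ blocked
  2. X_2 → X_5 ← X_1 → X_3 → X_6 — X_5:collider[open]; X_1:fork[blocks]; X_3:chain[blocks] ⇒ blocked
  3. X_2 → X_5 → X_6 — X_5:chain[blocks] ⇒ blocked
  4. X_2 → X_5 ← X_3 ← X_1 → X_6 — X_5:collider[open]; X_3:chain[blocks]; X_1:fork[blocks] ⇒ blocked
  5. X_2 → X_5 ← X_3 → X_6 — X_5:collider[open]; X_3:fork[blocks] ⇒ blocked
  6. X_2 → X_7 ← X_6 — X_7:collider[blocks] ⇒ blocked
All paths are blocked; X_2 ⊥ X_6 | {X_1, X_3, X_5} holds.

Yes — X_2 and X_6 are d-separated given {X_1, X_3, X_5}.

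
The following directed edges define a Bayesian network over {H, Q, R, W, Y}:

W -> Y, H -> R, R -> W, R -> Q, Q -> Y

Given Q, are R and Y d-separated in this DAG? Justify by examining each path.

No — R and Y are not d-separated given {Q}.

There are 2 undirected paths between R and Y; checking each against the conditioning set {Q}:
Path 1: R → Q → Y
  Q is a chain here and Q is conditioned on, so the path is blocked at Q.
Path 2: R → W → Y
  W is a chain and W is not conditioned on — no node blocks this path, so it is active.
At least one path is unblocked, so d-separation fails.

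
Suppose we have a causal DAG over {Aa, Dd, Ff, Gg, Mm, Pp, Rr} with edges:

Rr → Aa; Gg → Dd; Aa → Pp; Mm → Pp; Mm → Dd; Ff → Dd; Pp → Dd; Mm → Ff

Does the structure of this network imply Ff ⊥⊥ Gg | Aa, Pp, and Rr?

We examine all 3 paths between Ff and Gg:
Path 1: Ff → Dd ← Gg
  Dd is a collider here and neither Dd nor any of its descendants is conditioned on, so the collider stays closed — the path is blocked at Dd.
Path 2: Ff ← Mm → Dd ← Gg
  Dd is a collider here and neither Dd nor any of its descendants is conditioned on, so the collider stays closed — the path is blocked at Dd.
Path 3: Ff ← Mm → Pp → Dd ← Gg
  Pp is a chain here and Pp is conditioned on, so the path is blocked at Pp.
Since every path is blocked, d-separation holds.

Yes — Ff and Gg are d-separated given {Aa, Pp, Rr}.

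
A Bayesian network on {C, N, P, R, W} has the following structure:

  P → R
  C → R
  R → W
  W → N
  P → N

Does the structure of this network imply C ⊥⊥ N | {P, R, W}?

2 paths connect C and N; each must be blocked for d-separation to hold:
Path 1: C → R → W → N
  R is a chain here and R is conditioned on, so the path is blocked at R.
Path 2: C → R ← P → N
  P is a fork here and P is conditioned on, so the path is blocked at P.
All paths are blocked; C ⊥ N | {P, R, W} holds.

Yes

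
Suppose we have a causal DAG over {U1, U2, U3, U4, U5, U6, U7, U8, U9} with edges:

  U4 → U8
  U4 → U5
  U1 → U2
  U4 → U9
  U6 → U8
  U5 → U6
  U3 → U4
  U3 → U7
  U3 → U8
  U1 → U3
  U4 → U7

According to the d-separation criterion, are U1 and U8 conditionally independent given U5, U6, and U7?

No

We examine all 5 paths between U1 and U8:
Path 1: U1 → U3 → U8
  U3 is a chain and U3 is not conditioned on — no node blocks this path, so it is active.
Path 2: U1 → U3 → U4 → U8
  U3 is a chain and U3 is not conditioned on; U4 is a chain and U4 is not conditioned on — no node blocks this path, so it is active.
Path 3: U1 → U3 → U4 → U5 → U6 → U8
  U5 is a chain here and U5 is conditioned on, so the path is blocked at U5.
Path 4: U1 → U3 → U7 ← U4 → U8
  U3 is a chain and U3 is not conditioned on; U7 is a collider and U7 is conditioned on, which opens it; U4 is a fork and U4 is not conditioned on — no node blocks this path, so it is active.
Path 5: U1 → U3 → U7 ← U4 → U5 → U6 → U8
  U5 is a chain here and U5 is conditioned on, so the path is blocked at U5.
Because an active path exists, U1 and U8 are not d-separated.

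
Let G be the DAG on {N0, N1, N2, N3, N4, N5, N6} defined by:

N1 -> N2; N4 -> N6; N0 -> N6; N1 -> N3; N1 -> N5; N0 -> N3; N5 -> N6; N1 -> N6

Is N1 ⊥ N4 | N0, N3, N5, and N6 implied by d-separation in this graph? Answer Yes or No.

No

We examine all 3 paths between N1 and N4:
  1. N1 → N3 ← N0 → N6 ← N4 — N3:collider[open]; N0:fork[blocks]; N6:collider[open] ⇒ blocked
  2. N1 → N5 → N6 ← N4 — N5:chain[blocks]; N6:collider[open] ⇒ blocked
  3. N1 → N6 ← N4 — N6:collider[open] ⇒ active
Because an active path exists, N1 and N4 are not d-separated.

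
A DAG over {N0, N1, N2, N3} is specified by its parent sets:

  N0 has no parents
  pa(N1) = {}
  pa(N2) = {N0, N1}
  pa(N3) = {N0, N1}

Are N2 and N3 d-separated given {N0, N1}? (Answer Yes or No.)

Enumerating the 2 paths from N2 to N3 and testing each for blocking by {N0, N1}:
Path 1: N2 ← N0 → N3
  N0 is a fork here and N0 is conditioned on, so the path is blocked at N0.
Path 2: N2 ← N1 → N3
  N1 is a fork here and N1 is conditioned on, so the path is blocked at N1.
Since every path is blocked, d-separation holds.

Yes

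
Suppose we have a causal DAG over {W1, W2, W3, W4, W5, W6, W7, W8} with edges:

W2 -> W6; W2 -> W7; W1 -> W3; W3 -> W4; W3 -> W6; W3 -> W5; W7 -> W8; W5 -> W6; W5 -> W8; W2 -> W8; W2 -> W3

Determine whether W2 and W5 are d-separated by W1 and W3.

Yes

6 paths connect W2 and W5; each must be blocked for d-separation to hold:
Path 1: W2 → W3 → W5
  W3 is a chain here and W3 is conditioned on, so the path is blocked at W3.
Path 2: W2 → W3 → W6 ← W5
  W3 is a chain here and W3 is conditioned on, so the path is blocked at W3.
Path 3: W2 → W6 ← W3 → W5
  W6 is a collider here and neither W6 nor any of its descendants is conditioned on, so the collider stays closed — the path is blocked at W6.
Path 4: W2 → W6 ← W5
  W6 is a collider here and neither W6 nor any of its descendants is conditioned on, so the collider stays closed — the path is blocked at W6.
Path 5: W2 → W8 ← W5
  W8 is a collider here and neither W8 nor any of its descendants is conditioned on, so the collider stays closed — the path is blocked at W8.
Path 6: W2 → W7 → W8 ← W5
  W8 is a collider here and neither W8 nor any of its descendants is conditioned on, so the collider stays closed — the path is blocked at W8.
All paths are blocked; W2 ⊥ W5 | {W1, W3} holds.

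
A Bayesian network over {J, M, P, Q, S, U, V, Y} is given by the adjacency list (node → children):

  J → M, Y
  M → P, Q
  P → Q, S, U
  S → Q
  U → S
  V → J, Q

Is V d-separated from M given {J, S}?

We examine all 5 paths between V and M:
  1. V → Q ← M — Q:collider[blocks] ⇒ blocked
  2. V → Q ← P ← M — Q:collider[blocks]; P:chain[open] ⇒ blocked
  3. V → Q ← S ← P ← M — Q:collider[blocks]; S:chain[blocks]; P:chain[open] ⇒ blocked
  4. V → Q ← S ← U ← P ← M — Q:collider[blocks]; S:chain[blocks]; U:chain[open]; P:chain[open] ⇒ blocked
  5. V → J → M — J:chain[blocks] ⇒ blocked
All paths are blocked; V ⊥ M | {J, S} holds.

Yes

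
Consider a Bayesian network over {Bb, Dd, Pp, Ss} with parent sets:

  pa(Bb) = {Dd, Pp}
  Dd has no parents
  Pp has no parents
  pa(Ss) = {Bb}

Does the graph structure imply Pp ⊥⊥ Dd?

There is one path between Pp and Dd:
  1. Pp → Bb ← Dd — Bb:collider[blocks] ⇒ blocked
Every path is blocked, so Pp and Dd are d-separated given ∅.

Yes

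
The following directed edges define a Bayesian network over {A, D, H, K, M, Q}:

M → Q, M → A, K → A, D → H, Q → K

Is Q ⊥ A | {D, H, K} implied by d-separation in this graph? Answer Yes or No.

Enumerating the 2 paths from Q to A and testing each for blocking by {D, H, K}:
Path 1: Q → K → A
  K is a chain here and K is conditioned on, so the path is blocked at K.
Path 2: Q ← M → A
  M is a fork and M is not conditioned on — no node blocks this path, so it is active.
Since the path Q ← M → A is active, Q and A are not d-separated given {D, H, K}.

No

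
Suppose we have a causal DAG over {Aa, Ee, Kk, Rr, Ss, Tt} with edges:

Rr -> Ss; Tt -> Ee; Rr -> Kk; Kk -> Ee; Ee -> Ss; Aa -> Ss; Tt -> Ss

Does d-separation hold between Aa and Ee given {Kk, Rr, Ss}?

Enumerating the 3 paths from Aa to Ee and testing each for blocking by {Kk, Rr, Ss}:
Path 1: Aa → Ss ← Rr → Kk → Ee
  Rr is a fork here and Rr is conditioned on, so the path is blocked at Rr.
Path 2: Aa → Ss ← Tt → Ee
  Ss is a collider and Ss is conditioned on, which opens it; Tt is a fork and Tt is not conditioned on — no node blocks this path, so it is active.
Path 3: Aa → Ss ← Ee
  Ss is a collider and Ss is conditioned on, which opens it — no node blocks this path, so it is active.
Because an active path exists, Aa and Ee are not d-separated.

No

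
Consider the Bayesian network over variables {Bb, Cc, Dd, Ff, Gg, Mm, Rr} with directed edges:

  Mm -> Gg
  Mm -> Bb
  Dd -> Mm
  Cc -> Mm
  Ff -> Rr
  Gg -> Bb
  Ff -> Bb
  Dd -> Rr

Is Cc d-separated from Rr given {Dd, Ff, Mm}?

Enumerating the 3 paths from Cc to Rr and testing each for blocking by {Dd, Ff, Mm}:
  1. Cc → Mm → Bb ← Ff → Rr — Mm:chain[blocks]; Bb:collider[blocks]; Ff:fork[blocks] ⇒ blocked
  2. Cc → Mm ← Dd → Rr — Mm:collider[open]; Dd:fork[blocks] ⇒ blocked
  3. Cc → Mm → Gg → Bb ← Ff → Rr — Mm:chain[blocks]; Gg:chain[open]; Bb:collider[blocks]; Ff:fork[blocks] ⇒ blocked
All paths are blocked; Cc ⊥ Rr | {Dd, Ff, Mm} holds.

Yes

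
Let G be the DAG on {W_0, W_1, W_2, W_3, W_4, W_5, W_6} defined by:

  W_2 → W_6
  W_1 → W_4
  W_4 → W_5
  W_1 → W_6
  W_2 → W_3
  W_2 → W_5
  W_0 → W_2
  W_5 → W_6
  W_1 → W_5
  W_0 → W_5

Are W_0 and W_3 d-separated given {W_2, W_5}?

Yes — W_0 and W_3 are d-separated given {W_2, W_5}.

Enumerating the 5 paths from W_0 to W_3 and testing each for blocking by {W_2, W_5}:
  1. W_0 → W_2 → W_3 — W_2:chain[blocks] ⇒ blocked
  2. W_0 → W_5 ← W_4 ← W_1 → W_6 ← W_2 → W_3 — W_5:collider[open]; W_4:chain[open]; W_1:fork[open]; W_6:collider[blocks]; W_2:fork[blocks] ⇒ blocked
  3. W_0 → W_5 ← W_2 → W_3 — W_5:collider[open]; W_2:fork[blocks] ⇒ blocked
  4. W_0 → W_5 → W_6 ← W_2 → W_3 — W_5:chain[blocks]; W_6:collider[blocks]; W_2:fork[blocks] ⇒ blocked
  5. W_0 → W_5 ← W_1 → W_6 ← W_2 → W_3 — W_5:collider[open]; W_1:fork[open]; W_6:collider[blocks]; W_2:fork[blocks] ⇒ blocked
Every path is blocked, so W_0 and W_3 are d-separated given {W_2, W_5}.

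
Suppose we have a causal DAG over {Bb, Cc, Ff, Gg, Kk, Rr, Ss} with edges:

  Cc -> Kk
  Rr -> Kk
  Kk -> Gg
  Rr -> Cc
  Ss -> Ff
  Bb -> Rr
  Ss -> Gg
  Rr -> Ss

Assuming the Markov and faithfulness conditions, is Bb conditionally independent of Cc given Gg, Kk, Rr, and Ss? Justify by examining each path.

Yes

Enumerating the 3 paths from Bb to Cc and testing each for blocking by {Gg, Kk, Rr, Ss}:
Path 1: Bb → Rr → Kk ← Cc
  Rr is a chain here and Rr is conditioned on, so the path is blocked at Rr.
Path 2: Bb → Rr → Ss → Gg ← Kk ← Cc
  Rr is a chain here and Rr is conditioned on, so the path is blocked at Rr.
Path 3: Bb → Rr → Cc
  Rr is a chain here and Rr is conditioned on, so the path is blocked at Rr.
Since every path is blocked, d-separation holds.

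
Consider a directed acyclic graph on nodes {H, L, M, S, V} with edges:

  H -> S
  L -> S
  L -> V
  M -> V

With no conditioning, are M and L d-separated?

Yes — M and L are d-separated given ∅.

Only one path connects M and L:
  1. M → V ← L — V:collider[blocks] ⇒ blocked
Since every path is blocked, d-separation holds.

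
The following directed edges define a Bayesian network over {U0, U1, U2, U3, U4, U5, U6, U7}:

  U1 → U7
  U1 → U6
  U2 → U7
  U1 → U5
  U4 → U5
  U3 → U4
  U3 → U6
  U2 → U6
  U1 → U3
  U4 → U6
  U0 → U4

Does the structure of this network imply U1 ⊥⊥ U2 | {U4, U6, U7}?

6 paths connect U1 and U2; each must be blocked for d-separation to hold:
Path 1: U1 → U5 ← U4 ← U3 → U6 ← U2
  U5 is a collider here and neither U5 nor any of its descendants is conditioned on, so the collider stays closed — the path is blocked at U5.
Path 2: U1 → U5 ← U4 → U6 ← U2
  U5 is a collider here and neither U5 nor any of its descendants is conditioned on, so the collider stays closed — the path is blocked at U5.
Path 3: U1 → U3 → U4 → U6 ← U2
  U4 is a chain here and U4 is conditioned on, so the path is blocked at U4.
Path 4: U1 → U3 → U6 ← U2
  U3 is a chain and U3 is not conditioned on; U6 is a collider and U6 is conditioned on, which opens it — no node blocks this path, so it is active.
Path 5: U1 → U6 ← U2
  U6 is a collider and U6 is conditioned on, which opens it — no node blocks this path, so it is active.
Path 6: U1 → U7 ← U2
  U7 is a collider and U7 is conditioned on, which opens it — no node blocks this path, so it is active.
Since the path U1 → U3 → U6 ← U2 is active, U1 and U2 are not d-separated given {U4, U6, U7}.

No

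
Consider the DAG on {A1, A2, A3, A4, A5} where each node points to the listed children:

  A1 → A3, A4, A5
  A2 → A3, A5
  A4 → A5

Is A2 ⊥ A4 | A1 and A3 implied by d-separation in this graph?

Yes

4 paths connect A2 and A4; each must be blocked for d-separation to hold:
Path 1: A2 → A5 ← A4
  A5 is a collider here and neither A5 nor any of its descendants is conditioned on, so the collider stays closed — the path is blocked at A5.
Path 2: A2 → A5 ← A1 → A4
  A5 is a collider here and neither A5 nor any of its descendants is conditioned on, so the collider stays closed — the path is blocked at A5.
Path 3: A2 → A3 ← A1 → A5 ← A4
  A1 is a fork here and A1 is conditioned on, so the path is blocked at A1.
Path 4: A2 → A3 ← A1 → A4
  A1 is a fork here and A1 is conditioned on, so the path is blocked at A1.
Every path is blocked, so A2 and A4 are d-separated given {A1, A3}.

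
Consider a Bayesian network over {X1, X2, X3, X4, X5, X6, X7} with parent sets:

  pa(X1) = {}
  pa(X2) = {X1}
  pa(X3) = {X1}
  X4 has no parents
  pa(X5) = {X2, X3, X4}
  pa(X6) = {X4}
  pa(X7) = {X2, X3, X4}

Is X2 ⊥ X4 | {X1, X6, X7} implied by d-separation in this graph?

There are 6 undirected paths between X2 and X4; checking each against the conditioning set {X1, X6, X7}:
Path 1: X2 → X7 ← X3 → X5 ← X4
  X5 is a collider here and neither X5 nor any of its descendants is conditioned on, so the collider stays closed — the path is blocked at X5.
Path 2: X2 → X7 ← X4
  X7 is a collider and X7 is conditioned on, which opens it — no node blocks this path, so it is active.
Path 3: X2 → X5 ← X3 → X7 ← X4
  X5 is a collider here and neither X5 nor any of its descendants is conditioned on, so the collider stays closed — the path is blocked at X5.
Path 4: X2 → X5 ← X4
  X5 is a collider here and neither X5 nor any of its descendants is conditioned on, so the collider stays closed — the path is blocked at X5.
Path 5: X2 ← X1 → X3 → X7 ← X4
  X1 is a fork here and X1 is conditioned on, so the path is blocked at X1.
Path 6: X2 ← X1 → X3 → X5 ← X4
  X1 is a fork here and X1 is conditioned on, so the path is blocked at X1.
At least one path is unblocked, so d-separation fails.

No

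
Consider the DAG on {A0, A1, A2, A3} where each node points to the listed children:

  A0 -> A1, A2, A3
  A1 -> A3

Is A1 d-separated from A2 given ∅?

Enumerating the 2 paths from A1 to A2 and testing each for blocking by ∅:
Path 1: A1 ← A0 → A2
  A0 is a fork and A0 is not conditioned on — no node blocks this path, so it is active.
Path 2: A1 → A3 ← A0 → A2
  A3 is a collider here and neither A3 nor any of its descendants is conditioned on, so the collider stays closed — the path is blocked at A3.
At least one path is unblocked, so d-separation fails.

No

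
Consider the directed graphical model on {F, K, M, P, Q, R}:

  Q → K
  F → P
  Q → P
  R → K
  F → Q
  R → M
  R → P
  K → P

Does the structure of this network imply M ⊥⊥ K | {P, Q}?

4 paths connect M and K; each must be blocked for d-separation to hold:
Path 1: M ← R → K
  R is a fork and R is not conditioned on — no node blocks this path, so it is active.
Path 2: M ← R → P ← Q → K
  Q is a fork here and Q is conditioned on, so the path is blocked at Q.
Path 3: M ← R → P ← F → Q → K
  Q is a chain here and Q is conditioned on, so the path is blocked at Q.
Path 4: M ← R → P ← K
  R is a fork and R is not conditioned on; P is a collider and P is conditioned on, which opens it — no node blocks this path, so it is active.
Since the path M ← R → K is active, M and K are not d-separated given {P, Q}.

No — M and K are not d-separated given {P, Q}.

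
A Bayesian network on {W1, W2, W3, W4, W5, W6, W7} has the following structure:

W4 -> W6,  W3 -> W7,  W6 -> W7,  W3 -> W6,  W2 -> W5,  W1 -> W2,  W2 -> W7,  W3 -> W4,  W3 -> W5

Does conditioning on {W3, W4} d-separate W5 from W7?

No

Enumerating the 4 paths from W5 to W7 and testing each for blocking by {W3, W4}:
Path 1: W5 ← W3 → W7
  W3 is a fork here and W3 is conditioned on, so the path is blocked at W3.
Path 2: W5 ← W3 → W6 → W7
  W3 is a fork here and W3 is conditioned on, so the path is blocked at W3.
Path 3: W5 ← W3 → W4 → W6 → W7
  W3 is a fork here and W3 is conditioned on, so the path is blocked at W3.
Path 4: W5 ← W2 → W7
  W2 is a fork and W2 is not conditioned on — no node blocks this path, so it is active.
Because an active path exists, W5 and W7 are not d-separated.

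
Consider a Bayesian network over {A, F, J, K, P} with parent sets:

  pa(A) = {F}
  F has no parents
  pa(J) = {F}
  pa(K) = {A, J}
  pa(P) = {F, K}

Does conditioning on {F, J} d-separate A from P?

There are 4 undirected paths between A and P; checking each against the conditioning set {F, J}:
Path 1: A → K → P
  K is a chain and K is not conditioned on — no node blocks this path, so it is active.
Path 2: A → K ← J ← F → P
  K is a collider here and neither K nor any of its descendants is conditioned on, so the collider stays closed — the path is blocked at K.
Path 3: A ← F → P
  F is a fork here and F is conditioned on, so the path is blocked at F.
Path 4: A ← F → J → K → P
  F is a fork here and F is conditioned on, so the path is blocked at F.
At least one path is unblocked, so d-separation fails.

No — A and P are not d-separated given {F, J}.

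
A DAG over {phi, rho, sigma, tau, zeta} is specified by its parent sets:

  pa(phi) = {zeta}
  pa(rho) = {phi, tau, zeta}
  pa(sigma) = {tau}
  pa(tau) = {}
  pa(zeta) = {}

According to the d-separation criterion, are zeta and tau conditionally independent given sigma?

Yes

Enumerating the 2 paths from zeta to tau and testing each for blocking by {sigma}:
Path 1: zeta → phi → rho ← tau
  rho is a collider here and neither rho nor any of its descendants is conditioned on, so the collider stays closed — the path is blocked at rho.
Path 2: zeta → rho ← tau
  rho is a collider here and neither rho nor any of its descendants is conditioned on, so the collider stays closed — the path is blocked at rho.
Every path is blocked, so zeta and tau are d-separated given {sigma}.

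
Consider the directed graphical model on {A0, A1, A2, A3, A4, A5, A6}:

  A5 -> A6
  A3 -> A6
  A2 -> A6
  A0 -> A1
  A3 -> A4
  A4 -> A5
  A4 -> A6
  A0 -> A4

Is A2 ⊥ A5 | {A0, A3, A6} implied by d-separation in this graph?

Enumerating the 3 paths from A2 to A5 and testing each for blocking by {A0, A3, A6}:
Path 1: A2 → A6 ← A3 → A4 → A5
  A3 is a fork here and A3 is conditioned on, so the path is blocked at A3.
Path 2: A2 → A6 ← A4 → A5
  A6 is a collider and A6 is conditioned on, which opens it; A4 is a fork and A4 is not conditioned on — no node blocks this path, so it is active.
Path 3: A2 → A6 ← A5
  A6 is a collider and A6 is conditioned on, which opens it — no node blocks this path, so it is active.
Since the path A2 → A6 ← A4 → A5 is active, A2 and A5 are not d-separated given {A0, A3, A6}.

No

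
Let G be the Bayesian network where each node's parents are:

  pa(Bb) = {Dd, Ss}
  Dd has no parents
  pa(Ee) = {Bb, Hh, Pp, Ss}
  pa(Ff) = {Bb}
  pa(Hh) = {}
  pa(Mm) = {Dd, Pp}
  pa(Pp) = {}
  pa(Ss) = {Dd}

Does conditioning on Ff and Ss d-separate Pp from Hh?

5 paths connect Pp and Hh; each must be blocked for d-separation to hold:
Path 1: Pp → Ee ← Hh
  Ee is a collider here and neither Ee nor any of its descendants is conditioned on, so the collider stays closed — the path is blocked at Ee.
Path 2: Pp → Mm ← Dd → Ss → Ee ← Hh
  Mm is a collider here and neither Mm nor any of its descendants is conditioned on, so the collider stays closed — the path is blocked at Mm.
Path 3: Pp → Mm ← Dd → Ss → Bb → Ee ← Hh
  Mm is a collider here and neither Mm nor any of its descendants is conditioned on, so the collider stays closed — the path is blocked at Mm.
Path 4: Pp → Mm ← Dd → Bb ← Ss → Ee ← Hh
  Mm is a collider here and neither Mm nor any of its descendants is conditioned on, so the collider stays closed — the path is blocked at Mm.
Path 5: Pp → Mm ← Dd → Bb → Ee ← Hh
  Mm is a collider here and neither Mm nor any of its descendants is conditioned on, so the collider stays closed — the path is blocked at Mm.
All paths are blocked; Pp ⊥ Hh | {Ff, Ss} holds.

Yes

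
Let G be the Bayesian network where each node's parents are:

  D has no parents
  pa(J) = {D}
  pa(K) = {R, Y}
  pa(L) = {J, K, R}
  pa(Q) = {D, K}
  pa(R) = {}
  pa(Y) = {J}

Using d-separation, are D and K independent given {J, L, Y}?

Yes

4 paths connect D and K; each must be blocked for d-separation to hold:
Path 1: D → J → Y → K
  J is a chain here and J is conditioned on, so the path is blocked at J.
Path 2: D → J → L ← K
  J is a chain here and J is conditioned on, so the path is blocked at J.
Path 3: D → J → L ← R → K
  J is a chain here and J is conditioned on, so the path is blocked at J.
Path 4: D → Q ← K
  Q is a collider here and neither Q nor any of its descendants is conditioned on, so the collider stays closed — the path is blocked at Q.
Since every path is blocked, d-separation holds.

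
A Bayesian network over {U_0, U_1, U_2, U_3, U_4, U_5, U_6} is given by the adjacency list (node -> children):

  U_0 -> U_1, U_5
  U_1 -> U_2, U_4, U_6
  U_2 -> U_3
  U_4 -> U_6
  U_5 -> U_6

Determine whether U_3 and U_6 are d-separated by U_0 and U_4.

No

3 paths connect U_3 and U_6; each must be blocked for d-separation to hold:
Path 1: U_3 ← U_2 ← U_1 → U_6
  U_2 is a chain and U_2 is not conditioned on; U_1 is a fork and U_1 is not conditioned on — no node blocks this path, so it is active.
Path 2: U_3 ← U_2 ← U_1 → U_4 → U_6
  U_4 is a chain here and U_4 is conditioned on, so the path is blocked at U_4.
Path 3: U_3 ← U_2 ← U_1 ← U_0 → U_5 → U_6
  U_0 is a fork here and U_0 is conditioned on, so the path is blocked at U_0.
Because an active path exists, U_3 and U_6 are not d-separated.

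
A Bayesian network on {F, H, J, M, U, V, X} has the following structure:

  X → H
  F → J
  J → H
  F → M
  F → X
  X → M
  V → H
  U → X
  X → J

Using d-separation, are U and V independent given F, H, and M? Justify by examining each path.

There are 4 undirected paths between U and V; checking each against the conditioning set {F, H, M}:
Path 1: U → X ← F → J → H ← V
  F is a fork here and F is conditioned on, so the path is blocked at F.
Path 2: U → X → M ← F → J → H ← V
  F is a fork here and F is conditioned on, so the path is blocked at F.
Path 3: U → X → J → H ← V
  X is a chain and X is not conditioned on; J is a chain and J is not conditioned on; H is a collider and H is conditioned on, which opens it — no node blocks this path, so it is active.
Path 4: U → X → H ← V
  X is a chain and X is not conditioned on; H is a collider and H is conditioned on, which opens it — no node blocks this path, so it is active.
Since the path U → X → J → H ← V is active, U and V are not d-separated given {F, H, M}.

No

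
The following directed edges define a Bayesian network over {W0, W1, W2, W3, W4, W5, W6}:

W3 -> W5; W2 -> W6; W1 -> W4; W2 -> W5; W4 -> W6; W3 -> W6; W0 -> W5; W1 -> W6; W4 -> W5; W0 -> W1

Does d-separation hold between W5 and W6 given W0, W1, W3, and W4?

We examine all 6 paths between W5 and W6:
  1. W5 ← W4 ← W1 → W6 — W4:chain[blocks]; W1:fork[blocks] ⇒ blocked
  2. W5 ← W4 → W6 — W4:fork[blocks] ⇒ blocked
  3. W5 ← W0 → W1 → W4 → W6 — W0:fork[blocks]; W1:chain[blocks]; W4:chain[blocks] ⇒ blocked
  4. W5 ← W0 → W1 → W6 — W0:fork[blocks]; W1:chain[blocks] ⇒ blocked
  5. W5 ← W2 → W6 — W2:fork[open] ⇒ active
  6. W5 ← W3 → W6 — W3:fork[blocks] ⇒ blocked
Because an active path exists, W5 and W6 are not d-separated.

No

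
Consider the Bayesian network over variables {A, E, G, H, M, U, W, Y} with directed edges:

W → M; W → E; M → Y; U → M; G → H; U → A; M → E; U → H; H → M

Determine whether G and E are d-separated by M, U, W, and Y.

We examine all 4 paths between G and E:
Path 1: G → H → M → E
  M is a chain here and M is conditioned on, so the path is blocked at M.
Path 2: G → H → M ← W → E
  W is a fork here and W is conditioned on, so the path is blocked at W.
Path 3: G → H ← U → M → E
  U is a fork here and U is conditioned on, so the path is blocked at U.
Path 4: G → H ← U → M ← W → E
  U is a fork here and U is conditioned on, so the path is blocked at U.
All paths are blocked; G ⊥ E | {M, U, W, Y} holds.

Yes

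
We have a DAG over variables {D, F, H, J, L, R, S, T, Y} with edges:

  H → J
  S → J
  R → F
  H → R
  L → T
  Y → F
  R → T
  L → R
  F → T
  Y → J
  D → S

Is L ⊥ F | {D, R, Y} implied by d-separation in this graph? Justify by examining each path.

Yes

Enumerating the 6 paths from L to F and testing each for blocking by {D, R, Y}:
  1. L → T ← F — T:collider[blocks] ⇒ blocked
  2. L → T ← R → F — T:collider[blocks]; R:fork[blocks] ⇒ blocked
  3. L → T ← R ← H → J ← Y → F — T:collider[blocks]; R:chain[blocks]; H:fork[open]; J:collider[blocks]; Y:fork[blocks] ⇒ blocked
  4. L → R → F — R:chain[blocks] ⇒ blocked
  5. L → R ← H → J ← Y → F — R:collider[open]; H:fork[open]; J:collider[blocks]; Y:fork[blocks] ⇒ blocked
  6. L → R → T ← F — R:chain[blocks]; T:collider[blocks] ⇒ blocked
Every path is blocked, so L and F are d-separated given {D, R, Y}.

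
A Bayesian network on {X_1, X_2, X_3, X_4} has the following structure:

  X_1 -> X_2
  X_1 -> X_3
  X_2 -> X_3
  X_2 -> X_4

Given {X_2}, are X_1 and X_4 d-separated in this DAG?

Enumerating the 2 paths from X_1 to X_4 and testing each for blocking by {X_2}:
Path 1: X_1 → X_3 ← X_2 → X_4
  X_3 is a collider here and neither X_3 nor any of its descendants is conditioned on, so the collider stays closed — the path is blocked at X_3.
Path 2: X_1 → X_2 → X_4
  X_2 is a chain here and X_2 is conditioned on, so the path is blocked at X_2.
Every path is blocked, so X_1 and X_4 are d-separated given {X_2}.

Yes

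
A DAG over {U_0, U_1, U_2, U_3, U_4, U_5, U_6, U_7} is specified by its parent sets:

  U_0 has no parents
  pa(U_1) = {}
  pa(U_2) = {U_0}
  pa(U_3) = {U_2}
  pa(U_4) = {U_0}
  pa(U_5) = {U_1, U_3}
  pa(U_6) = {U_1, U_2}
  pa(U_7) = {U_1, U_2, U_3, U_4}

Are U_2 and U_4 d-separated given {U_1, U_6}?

No

There are 6 undirected paths between U_2 and U_4; checking each against the conditioning set {U_1, U_6}:
Path 1: U_2 ← U_0 → U_4
  U_0 is a fork and U_0 is not conditioned on — no node blocks this path, so it is active.
Path 2: U_2 → U_6 ← U_1 → U_5 ← U_3 → U_7 ← U_4
  U_1 is a fork here and U_1 is conditioned on, so the path is blocked at U_1.
Path 3: U_2 → U_6 ← U_1 → U_7 ← U_4
  U_1 is a fork here and U_1 is conditioned on, so the path is blocked at U_1.
Path 4: U_2 → U_3 → U_5 ← U_1 → U_7 ← U_4
  U_5 is a collider here and neither U_5 nor any of its descendants is conditioned on, so the collider stays closed — the path is blocked at U_5.
Path 5: U_2 → U_3 → U_7 ← U_4
  U_7 is a collider here and neither U_7 nor any of its descendants is conditioned on, so the collider stays closed — the path is blocked at U_7.
Path 6: U_2 → U_7 ← U_4
  U_7 is a collider here and neither U_7 nor any of its descendants is conditioned on, so the collider stays closed — the path is blocked at U_7.
Since the path U_2 ← U_0 → U_4 is active, U_2 and U_4 are not d-separated given {U_1, U_6}.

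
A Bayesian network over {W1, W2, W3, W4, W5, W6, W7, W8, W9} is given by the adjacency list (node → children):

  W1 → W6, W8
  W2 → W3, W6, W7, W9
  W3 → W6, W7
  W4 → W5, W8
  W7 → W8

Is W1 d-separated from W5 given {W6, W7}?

Enumerating the 5 paths from W1 to W5 and testing each for blocking by {W6, W7}:
  1. W1 → W8 ← W4 → W5 — W8:collider[blocks]; W4:fork[open] ⇒ blocked
  2. W1 → W6 ← W2 → W7 → W8 ← W4 → W5 — W6:collider[open]; W2:fork[open]; W7:chain[blocks]; W8:collider[blocks]; W4:fork[open] ⇒ blocked
  3. W1 → W6 ← W2 → W3 → W7 → W8 ← W4 → W5 — W6:collider[open]; W2:fork[open]; W3:chain[open]; W7:chain[blocks]; W8:collider[blocks]; W4:fork[open] ⇒ blocked
  4. W1 → W6 ← W3 → W7 → W8 ← W4 → W5 — W6:collider[open]; W3:fork[open]; W7:chain[blocks]; W8:collider[blocks]; W4:fork[open] ⇒ blocked
  5. W1 → W6 ← W3 ← W2 → W7 → W8 ← W4 → W5 — W6:collider[open]; W3:chain[open]; W2:fork[open]; W7:chain[blocks]; W8:collider[blocks]; W4:fork[open] ⇒ blocked
All paths are blocked; W1 ⊥ W5 | {W6, W7} holds.

Yes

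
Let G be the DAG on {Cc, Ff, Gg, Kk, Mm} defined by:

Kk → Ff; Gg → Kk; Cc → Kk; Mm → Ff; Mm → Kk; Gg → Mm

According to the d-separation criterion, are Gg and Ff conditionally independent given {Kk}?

4 paths connect Gg and Ff; each must be blocked for d-separation to hold:
Path 1: Gg → Mm → Ff
  Mm is a chain and Mm is not conditioned on — no node blocks this path, so it is active.
Path 2: Gg → Mm → Kk → Ff
  Kk is a chain here and Kk is conditioned on, so the path is blocked at Kk.
Path 3: Gg → Kk ← Mm → Ff
  Kk is a collider and Kk is conditioned on, which opens it; Mm is a fork and Mm is not conditioned on — no node blocks this path, so it is active.
Path 4: Gg → Kk → Ff
  Kk is a chain here and Kk is conditioned on, so the path is blocked at Kk.
Since the path Gg → Mm → Ff is active, Gg and Ff are not d-separated given {Kk}.

No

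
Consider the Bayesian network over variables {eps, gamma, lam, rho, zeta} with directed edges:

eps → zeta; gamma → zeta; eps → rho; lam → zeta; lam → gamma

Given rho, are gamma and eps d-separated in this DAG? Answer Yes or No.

Yes

We examine all 2 paths between gamma and eps:
Path 1: gamma → zeta ← eps
  zeta is a collider here and neither zeta nor any of its descendants is conditioned on, so the collider stays closed — the path is blocked at zeta.
Path 2: gamma ← lam → zeta ← eps
  zeta is a collider here and neither zeta nor any of its descendants is conditioned on, so the collider stays closed — the path is blocked at zeta.
Every path is blocked, so gamma and eps are d-separated given {rho}.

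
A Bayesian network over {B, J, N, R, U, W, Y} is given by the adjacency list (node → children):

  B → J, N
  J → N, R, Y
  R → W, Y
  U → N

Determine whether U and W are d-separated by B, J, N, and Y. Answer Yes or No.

Yes

Enumerating the 4 paths from U to W and testing each for blocking by {B, J, N, Y}:
Path 1: U → N ← B → J → R → W
  B is a fork here and B is conditioned on, so the path is blocked at B.
Path 2: U → N ← B → J → Y ← R → W
  B is a fork here and B is conditioned on, so the path is blocked at B.
Path 3: U → N ← J → R → W
  J is a fork here and J is conditioned on, so the path is blocked at J.
Path 4: U → N ← J → Y ← R → W
  J is a fork here and J is conditioned on, so the path is blocked at J.
Every path is blocked, so U and W are d-separated given {B, J, N, Y}.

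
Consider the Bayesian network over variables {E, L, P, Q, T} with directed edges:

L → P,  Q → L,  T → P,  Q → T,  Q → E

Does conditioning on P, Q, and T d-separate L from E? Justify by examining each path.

2 paths connect L and E; each must be blocked for d-separation to hold:
Path 1: L ← Q → E
  Q is a fork here and Q is conditioned on, so the path is blocked at Q.
Path 2: L → P ← T ← Q → E
  T is a chain here and T is conditioned on, so the path is blocked at T.
Every path is blocked, so L and E are d-separated given {P, Q, T}.

Yes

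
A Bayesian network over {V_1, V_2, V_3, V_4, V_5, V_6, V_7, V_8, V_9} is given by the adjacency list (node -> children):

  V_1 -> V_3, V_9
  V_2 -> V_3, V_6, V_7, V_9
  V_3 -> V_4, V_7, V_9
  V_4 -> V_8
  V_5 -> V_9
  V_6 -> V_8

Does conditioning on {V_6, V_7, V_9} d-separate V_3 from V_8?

No

5 paths connect V_3 and V_8; each must be blocked for d-separation to hold:
  1. V_3 ← V_1 → V_9 ← V_2 → V_6 → V_8 — V_1:fork[open]; V_9:collider[open]; V_2:fork[open]; V_6:chain[blocks] ⇒ blocked
  2. V_3 → V_7 ← V_2 → V_6 → V_8 — V_7:collider[open]; V_2:fork[open]; V_6:chain[blocks] ⇒ blocked
  3. V_3 → V_4 → V_8 — V_4:chain[open] ⇒ active
  4. V_3 ← V_2 → V_6 → V_8 — V_2:fork[open]; V_6:chain[blocks] ⇒ blocked
  5. V_3 → V_9 ← V_2 → V_6 → V_8 — V_9:collider[open]; V_2:fork[open]; V_6:chain[blocks] ⇒ blocked
At least one path is unblocked, so d-separation fails.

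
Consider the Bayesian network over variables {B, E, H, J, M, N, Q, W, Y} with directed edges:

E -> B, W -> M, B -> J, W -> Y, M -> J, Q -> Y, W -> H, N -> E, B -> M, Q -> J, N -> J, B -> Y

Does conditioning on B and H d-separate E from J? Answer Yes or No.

No

We examine all 6 paths between E and J:
Path 1: E ← N → J
  N is a fork and N is not conditioned on — no node blocks this path, so it is active.
Path 2: E → B → J
  B is a chain here and B is conditioned on, so the path is blocked at B.
Path 3: E → B → Y ← Q → J
  B is a chain here and B is conditioned on, so the path is blocked at B.
Path 4: E → B → Y ← W → M → J
  B is a chain here and B is conditioned on, so the path is blocked at B.
Path 5: E → B → M → J
  B is a chain here and B is conditioned on, so the path is blocked at B.
Path 6: E → B → M ← W → Y ← Q → J
  B is a chain here and B is conditioned on, so the path is blocked at B.
Because an active path exists, E and J are not d-separated.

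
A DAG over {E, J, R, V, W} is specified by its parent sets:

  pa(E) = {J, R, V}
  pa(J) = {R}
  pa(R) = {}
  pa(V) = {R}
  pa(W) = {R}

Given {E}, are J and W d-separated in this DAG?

Enumerating the 3 paths from J to W and testing each for blocking by {E}:
Path 1: J ← R → W
  R is a fork and R is not conditioned on — no node blocks this path, so it is active.
Path 2: J → E ← V ← R → W
  E is a collider and E is conditioned on, which opens it; V is a chain and V is not conditioned on; R is a fork and R is not conditioned on — no node blocks this path, so it is active.
Path 3: J → E ← R → W
  E is a collider and E is conditioned on, which opens it; R is a fork and R is not conditioned on — no node blocks this path, so it is active.
At least one path is unblocked, so d-separation fails.

No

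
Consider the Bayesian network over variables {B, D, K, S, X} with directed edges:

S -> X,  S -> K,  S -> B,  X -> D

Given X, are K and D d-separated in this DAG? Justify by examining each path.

Yes

There is one path between K and D:
Path 1: K ← S → X → D
  X is a chain here and X is conditioned on, so the path is blocked at X.
Every path is blocked, so K and D are d-separated given {X}.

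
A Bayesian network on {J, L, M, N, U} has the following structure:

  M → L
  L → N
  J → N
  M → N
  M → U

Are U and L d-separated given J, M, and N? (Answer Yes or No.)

We examine all 2 paths between U and L:
Path 1: U ← M → L
  M is a fork here and M is conditioned on, so the path is blocked at M.
Path 2: U ← M → N ← L
  M is a fork here and M is conditioned on, so the path is blocked at M.
Since every path is blocked, d-separation holds.

Yes — U and L are d-separated given {J, M, N}.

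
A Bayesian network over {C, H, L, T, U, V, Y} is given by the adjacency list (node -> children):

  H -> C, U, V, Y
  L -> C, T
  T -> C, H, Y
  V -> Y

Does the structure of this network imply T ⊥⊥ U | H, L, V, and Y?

Yes

We examine all 5 paths between T and U:
Path 1: T → Y ← V ← H → U
  V is a chain here and V is conditioned on, so the path is blocked at V.
Path 2: T → Y ← H → U
  H is a fork here and H is conditioned on, so the path is blocked at H.
Path 3: T ← L → C ← H → U
  L is a fork here and L is conditioned on, so the path is blocked at L.
Path 4: T → C ← H → U
  C is a collider here and neither C nor any of its descendants is conditioned on, so the collider stays closed — the path is blocked at C.
Path 5: T → H → U
  H is a chain here and H is conditioned on, so the path is blocked at H.
All paths are blocked; T ⊥ U | {H, L, V, Y} holds.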